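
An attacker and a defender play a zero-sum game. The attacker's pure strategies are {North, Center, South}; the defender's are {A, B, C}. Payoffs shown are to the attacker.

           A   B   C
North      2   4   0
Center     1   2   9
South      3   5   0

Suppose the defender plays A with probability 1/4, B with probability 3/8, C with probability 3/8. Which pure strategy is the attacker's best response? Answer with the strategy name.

Expected payoff of North: (1/4)·2 + (3/8)·4 + (3/8)·0 = 2.
Expected payoff of Center: (1/4)·1 + (3/8)·2 + (3/8)·9 = 35/8.
Expected payoff of South: (1/4)·3 + (3/8)·5 + (3/8)·0 = 21/8.
The largest is 35/8, so the attacker's best response is Center.

Center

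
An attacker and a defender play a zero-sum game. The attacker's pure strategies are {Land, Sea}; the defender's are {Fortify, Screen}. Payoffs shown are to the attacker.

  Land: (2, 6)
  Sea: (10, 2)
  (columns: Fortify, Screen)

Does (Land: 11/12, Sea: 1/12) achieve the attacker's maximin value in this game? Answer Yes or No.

Against Fortify this mix gives (11/12)·2 + (1/12)·10 = 8/3.
Against Screen this mix gives (11/12)·6 + (1/12)·2 = 17/3.
The defender will play Fortify, holding the attacker to 8/3. Shifting weight toward the row that does better against Fortify would raise this floor (the equalizing mix achieves 14/3 against both Fortify and Screen), so the proposed strategy is not optimal.

No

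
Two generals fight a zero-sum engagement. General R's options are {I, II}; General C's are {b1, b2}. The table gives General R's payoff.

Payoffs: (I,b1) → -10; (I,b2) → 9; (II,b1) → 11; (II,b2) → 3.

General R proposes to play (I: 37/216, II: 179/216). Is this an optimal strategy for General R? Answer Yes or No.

No

Against b1 this mix gives (37/216)·(-10) + (179/216)·11 = 533/72.
Against b2 this mix gives (37/216)·9 + (179/216)·3 = 145/36.
General C will play b2, holding General R to 145/36. Shifting weight toward the row that does better against b2 would raise this floor (the equalizing mix achieves 43/9 against both b2 and b1), so the proposed strategy is not optimal.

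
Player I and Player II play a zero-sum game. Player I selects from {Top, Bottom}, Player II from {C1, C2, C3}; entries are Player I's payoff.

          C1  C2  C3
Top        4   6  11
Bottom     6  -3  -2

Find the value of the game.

48/11

Row minima: Top → 4, Bottom → -3; maximin = 4.
Column maxima: C1 → 6, C2 → 6, C3 → 11; minimax = 6.
4 ≠ 6, so there is no saddle point; optimal play is mixed.
C3 is strictly dominated by C2 (it gives Player I strictly more in every row), so Player II never plays it.
On the remaining 2×2 (Top, Bottom vs C1, C2):
Let Player I play Top with probability p. Expected payoff against C1: 4p + 6(1−p) = −2p + 6; against C2: 6p + (-3)(1−p) = 9p − 3.
Setting these equal: −2p + 6 = 9p − 3 ⇒ −11p = -9 ⇒ p = 9/11, and the value is (-2)·(9/11) + 6 = 48/11.
For Player II: with q = P(C1), equating Top's and Bottom's payoffs gives −2q + 6 = 9q − 3 ⇒ q = 9/11.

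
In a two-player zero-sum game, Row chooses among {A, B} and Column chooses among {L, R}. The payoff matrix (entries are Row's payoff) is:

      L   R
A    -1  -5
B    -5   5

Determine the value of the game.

Row minima: A → -5, B → -5; maximin = -5.
Column maxima: L → -1, R → 5; minimax = -1.
-5 ≠ -1, so there is no saddle point; optimal play is mixed.
Let Row play A with probability p. Expected payoff against L: (-1)p + (-5)(1−p) = 4p − 5; against R: (-5)p + 5(1−p) = −10p + 5.
Setting these equal: 4p − 5 = −10p + 5 ⇒ 14p = 10 ⇒ p = 5/7, and the value is (4)·(5/7) − 5 = -15/7.
For Column: with q = P(L), equating A's and B's payoffs gives 4q − 5 = −10q + 5 ⇒ q = 5/7.

-15/7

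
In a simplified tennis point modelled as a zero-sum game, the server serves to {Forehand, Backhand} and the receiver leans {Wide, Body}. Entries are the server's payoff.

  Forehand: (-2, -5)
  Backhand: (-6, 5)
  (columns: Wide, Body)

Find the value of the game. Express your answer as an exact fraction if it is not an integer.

-20/7

Row minima: Forehand → -5, Backhand → -6; maximin = -5.
Column maxima: Wide → -2, Body → 5; minimax = -2.
-5 ≠ -2, so there is no saddle point; optimal play is mixed.
Let the server play Forehand with probability p. Expected payoff against Wide: (-2)p + (-6)(1−p) = 4p − 6; against Body: (-5)p + 5(1−p) = −10p + 5.
Setting these equal: 4p − 6 = −10p + 5 ⇒ 14p = 11 ⇒ p = 11/14, and the value is (4)·(11/14) − 6 = -20/7.
For the receiver: with q = P(Wide), equating Forehand's and Backhand's payoffs gives 3q − 5 = −11q + 5 ⇒ q = 5/7.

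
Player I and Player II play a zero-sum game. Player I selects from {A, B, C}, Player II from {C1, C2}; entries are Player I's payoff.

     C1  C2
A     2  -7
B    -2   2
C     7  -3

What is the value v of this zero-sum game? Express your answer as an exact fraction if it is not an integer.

4/7

Row minima: A → -7, B → -2, C → -3; maximin = -2.
Column maxima: C1 → 7, C2 → 2; minimax = 2.
-2 ≠ 2, so there is no saddle point; optimal play is mixed.
A is strictly dominated by C, so Player I never plays it.
On the remaining 2×2 (B, C vs C1, C2):
Let Player I play B with probability p. Expected payoff against C1: (-2)p + 7(1−p) = −9p + 7; against C2: 2p + (-3)(1−p) = 5p − 3.
Setting these equal: −9p + 7 = 5p − 3 ⇒ −14p = -10 ⇒ p = 5/7, and the value is (-9)·(5/7) + 7 = 4/7.
For Player II: with q = P(C1), equating B's and C's payoffs gives −4q + 2 = 10q − 3 ⇒ q = 5/14.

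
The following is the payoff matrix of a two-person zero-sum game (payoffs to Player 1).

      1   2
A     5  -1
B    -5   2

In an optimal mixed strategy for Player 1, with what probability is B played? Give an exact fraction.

6/13

Row minima: A → -1, B → -5; maximin = -1.
Column maxima: 1 → 5, 2 → 2; minimax = 2.
-1 ≠ 2, so there is no saddle point; optimal play is mixed.
Let Player 1 play A with probability p. Expected payoff against 1: 5p + (-5)(1−p) = 10p − 5; against 2: (-1)p + 2(1−p) = −3p + 2.
Setting these equal: 10p − 5 = −3p + 2 ⇒ 13p = 7 ⇒ p = 7/13, and the value is (10)·(7/13) − 5 = 5/13.
For Player 2: with q = P(1), equating A's and B's payoffs gives 6q − 1 = −7q + 2 ⇒ q = 3/13.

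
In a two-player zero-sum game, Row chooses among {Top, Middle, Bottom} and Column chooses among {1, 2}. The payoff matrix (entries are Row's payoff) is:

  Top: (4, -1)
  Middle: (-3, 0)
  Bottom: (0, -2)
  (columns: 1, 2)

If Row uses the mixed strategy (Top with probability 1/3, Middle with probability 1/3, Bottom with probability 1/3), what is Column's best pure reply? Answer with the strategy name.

2

If Column plays 1, Row's expected payoff is (1/3)·4 + (1/3)·(-3) + (1/3)·0 = 1/3.
If Column plays 2, Row's expected payoff is (1/3)·(-1) + (1/3)·0 + (1/3)·(-2) = -1.
Column minimizes Row's payoff; the smallest is -1, so the best response is 2.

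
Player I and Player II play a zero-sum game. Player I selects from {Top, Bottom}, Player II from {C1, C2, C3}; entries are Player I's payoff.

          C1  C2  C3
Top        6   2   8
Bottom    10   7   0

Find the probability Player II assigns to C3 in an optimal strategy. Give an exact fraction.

5/13

Row minima: Top → 2, Bottom → 0; maximin = 2.
Column maxima: C1 → 10, C2 → 7, C3 → 8; minimax = 7.
2 ≠ 7, so there is no saddle point; optimal play is mixed.
C1 is strictly dominated by C2 (it gives Player I strictly more in every row), so Player II never plays it.
On the remaining 2×2 (Top, Bottom vs C2, C3):
Let Player I play Top with probability p. Expected payoff against C2: 2p + 7(1−p) = −5p + 7; against C3: 8p + 0(1−p) = 8p.
Setting these equal: −5p + 7 = 8p ⇒ −13p = -7 ⇒ p = 7/13, and the value is (-5)·(7/13) + 7 = 56/13.
For Player II: with q = P(C2), equating Top's and Bottom's payoffs gives −6q + 8 = 7q ⇒ q = 8/13.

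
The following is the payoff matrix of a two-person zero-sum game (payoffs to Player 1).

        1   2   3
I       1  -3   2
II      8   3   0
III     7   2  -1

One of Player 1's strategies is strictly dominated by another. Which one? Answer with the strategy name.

II gives a strictly higher payoff than III against every column: 8 > 7, 3 > 2, 0 > -1.
So III is strictly dominated and Player 1 never plays it.

III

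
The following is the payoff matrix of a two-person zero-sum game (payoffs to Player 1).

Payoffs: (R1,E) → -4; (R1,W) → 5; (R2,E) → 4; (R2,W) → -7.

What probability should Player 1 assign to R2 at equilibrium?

Row minima: R1 → -4, R2 → -7; maximin = -4.
Column maxima: E → 4, W → 5; minimax = 4.
-4 ≠ 4, so there is no saddle point; optimal play is mixed.
Let Player 1 play R1 with probability p. Expected payoff against E: (-4)p + 4(1−p) = −8p + 4; against W: 5p + (-7)(1−p) = 12p − 7.
Setting these equal: −8p + 4 = 12p − 7 ⇒ −20p = -11 ⇒ p = 11/20, and the value is (-8)·(11/20) + 4 = -2/5.
For Player 2: with q = P(E), equating R1's and R2's payoffs gives −9q + 5 = 11q − 7 ⇒ q = 3/5.

9/20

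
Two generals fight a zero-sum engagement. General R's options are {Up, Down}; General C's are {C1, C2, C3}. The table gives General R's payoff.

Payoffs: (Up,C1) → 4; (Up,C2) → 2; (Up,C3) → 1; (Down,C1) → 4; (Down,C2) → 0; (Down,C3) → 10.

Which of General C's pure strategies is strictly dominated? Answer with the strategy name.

C2 holds General R's payoff strictly below C1 in every row: 2 < 4, 0 < 4.
So C1 is strictly dominated for General C.

C1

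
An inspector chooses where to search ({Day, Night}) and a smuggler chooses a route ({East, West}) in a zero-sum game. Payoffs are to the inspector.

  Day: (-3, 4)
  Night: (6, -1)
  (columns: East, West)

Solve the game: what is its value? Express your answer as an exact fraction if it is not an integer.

Row minima: Day → -3, Night → -1; maximin = -1.
Column maxima: East → 6, West → 4; minimax = 4.
-1 ≠ 4, so there is no saddle point; optimal play is mixed.
Let the inspector play Day with probability p. Expected payoff against East: (-3)p + 6(1−p) = −9p + 6; against West: 4p + (-1)(1−p) = 5p − 1.
Setting these equal: −9p + 6 = 5p − 1 ⇒ −14p = -7 ⇒ p = 1/2, and the value is (-9)·(1/2) + 6 = 3/2.
For the smuggler: with q = P(East), equating Day's and Night's payoffs gives −7q + 4 = 7q − 1 ⇒ q = 5/14.

3/2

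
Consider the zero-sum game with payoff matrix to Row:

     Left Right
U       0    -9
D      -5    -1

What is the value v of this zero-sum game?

-45/13

Row minima: U → -9, D → -5; maximin = -5.
Column maxima: Left → 0, Right → -1; minimax = -1.
-5 ≠ -1, so there is no saddle point; optimal play is mixed.
Let Row play U with probability p. Expected payoff against Left: 0p + (-5)(1−p) = 5p − 5; against Right: (-9)p + (-1)(1−p) = −8p − 1.
Setting these equal: 5p − 5 = −8p − 1 ⇒ 13p = 4 ⇒ p = 4/13, and the value is (5)·(4/13) − 5 = -45/13.
For Column: with q = P(Left), equating U's and D's payoffs gives 9q − 9 = −4q − 1 ⇒ q = 8/13.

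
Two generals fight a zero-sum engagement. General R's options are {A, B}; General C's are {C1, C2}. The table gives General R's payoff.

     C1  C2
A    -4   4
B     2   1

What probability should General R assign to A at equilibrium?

1/9

Row minima: A → -4, B → 1; maximin = 1.
Column maxima: C1 → 2, C2 → 4; minimax = 2.
1 ≠ 2, so there is no saddle point; optimal play is mixed.
Let General R play A with probability p. Expected payoff against C1: (-4)p + 2(1−p) = −6p + 2; against C2: 4p + 1(1−p) = 3p + 1.
Setting these equal: −6p + 2 = 3p + 1 ⇒ −9p = -1 ⇒ p = 1/9, and the value is (-6)·(1/9) + 2 = 4/3.
For General C: with q = P(C1), equating A's and B's payoffs gives −8q + 4 = q + 1 ⇒ q = 1/3.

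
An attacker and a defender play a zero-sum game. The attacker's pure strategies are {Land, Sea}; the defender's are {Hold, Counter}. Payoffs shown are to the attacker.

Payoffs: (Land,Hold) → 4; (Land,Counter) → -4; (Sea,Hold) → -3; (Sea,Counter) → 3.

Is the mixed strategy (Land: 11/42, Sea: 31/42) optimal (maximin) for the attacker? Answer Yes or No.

Against Hold this mix gives (11/42)·4 + (31/42)·(-3) = -7/6.
Against Counter this mix gives (11/42)·(-4) + (31/42)·3 = 7/6.
The defender will play Hold, holding the attacker to -7/6. Shifting weight toward the row that does better against Hold would raise this floor (the equalizing mix achieves 0 against both Hold and Counter), so the proposed strategy is not optimal.

No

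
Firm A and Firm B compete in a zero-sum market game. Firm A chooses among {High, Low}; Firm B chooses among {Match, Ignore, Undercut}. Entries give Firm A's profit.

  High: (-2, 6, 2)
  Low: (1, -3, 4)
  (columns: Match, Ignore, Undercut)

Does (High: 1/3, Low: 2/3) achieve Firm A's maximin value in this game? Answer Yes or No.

Against Match this mix gives (1/3)·(-2) + (2/3)·1 = 0.
Against Ignore this mix gives (1/3)·6 + (2/3)·(-3) = 0.
Against Undercut this mix gives (1/3)·2 + (2/3)·4 = 10/3.
All of Firm B's active replies (Match, Ignore) yield 0, and no column does worse for Firm A. The mix makes Firm B indifferent and guarantees 0, so it is optimal.

Yes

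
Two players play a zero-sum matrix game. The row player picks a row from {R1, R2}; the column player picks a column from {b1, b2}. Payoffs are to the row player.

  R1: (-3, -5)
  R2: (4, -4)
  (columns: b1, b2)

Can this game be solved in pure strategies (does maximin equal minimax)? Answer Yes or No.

Yes

Row minima: R1 → -5, R2 → -4; maximin = -4.
Column maxima: b1 → 4, b2 → -4; minimax = -4.
maximin = minimax = -4, so a saddle point exists.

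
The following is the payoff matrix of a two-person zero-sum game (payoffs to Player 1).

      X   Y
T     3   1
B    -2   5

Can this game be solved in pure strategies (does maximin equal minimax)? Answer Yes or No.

No

Row minima: T → 1, B → -2; maximin = 1.
Column maxima: X → 3, Y → 5; minimax = 3.
1 ≠ 3, so no pure-strategy equilibrium exists.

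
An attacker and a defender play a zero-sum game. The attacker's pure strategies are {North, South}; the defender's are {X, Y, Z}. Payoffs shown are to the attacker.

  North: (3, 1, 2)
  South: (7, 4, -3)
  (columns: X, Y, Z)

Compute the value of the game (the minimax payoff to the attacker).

11/8

Row minima: North → 1, South → -3; maximin = 1.
Column maxima: X → 7, Y → 4, Z → 2; minimax = 2.
1 ≠ 2, so there is no saddle point; optimal play is mixed.
X is strictly dominated by Y (it gives the attacker strictly more in every row), so the defender never plays it.
On the remaining 2×2 (North, South vs Y, Z):
Let the attacker play North with probability p. Expected payoff against Y: 1p + 4(1−p) = −3p + 4; against Z: 2p + (-3)(1−p) = 5p − 3.
Setting these equal: −3p + 4 = 5p − 3 ⇒ −8p = -7 ⇒ p = 7/8, and the value is (-3)·(7/8) + 4 = 11/8.
For the defender: with q = P(Y), equating North's and South's payoffs gives −q + 2 = 7q − 3 ⇒ q = 5/8.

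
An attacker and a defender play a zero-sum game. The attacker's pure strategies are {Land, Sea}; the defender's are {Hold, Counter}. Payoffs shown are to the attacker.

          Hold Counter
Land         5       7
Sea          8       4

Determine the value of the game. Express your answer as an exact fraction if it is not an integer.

6

Row minima: Land → 5, Sea → 4; maximin = 5.
Column maxima: Hold → 8, Counter → 7; minimax = 7.
5 ≠ 7, so there is no saddle point; optimal play is mixed.
Let the attacker play Land with probability p. Expected payoff against Hold: 5p + 8(1−p) = −3p + 8; against Counter: 7p + 4(1−p) = 3p + 4.
Setting these equal: −3p + 8 = 3p + 4 ⇒ −6p = -4 ⇒ p = 2/3, and the value is (-3)·(2/3) + 8 = 6.
For the defender: with q = P(Hold), equating Land's and Sea's payoffs gives −2q + 7 = 4q + 4 ⇒ q = 1/2.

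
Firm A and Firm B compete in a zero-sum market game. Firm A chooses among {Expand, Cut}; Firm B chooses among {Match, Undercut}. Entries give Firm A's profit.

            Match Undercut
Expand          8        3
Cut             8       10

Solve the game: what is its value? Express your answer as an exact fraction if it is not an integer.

Row minima: Expand → 3, Cut → 8; maximin = 8.
Column maxima: Match → 8, Undercut → 10; minimax = 8.
Since maximin = minimax = 8, there is a saddle point and the value is 8.

8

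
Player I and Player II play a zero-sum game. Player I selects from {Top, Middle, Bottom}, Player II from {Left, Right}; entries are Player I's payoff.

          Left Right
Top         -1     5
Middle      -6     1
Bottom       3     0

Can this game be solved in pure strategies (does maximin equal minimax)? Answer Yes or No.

No

Row minima: Top → -1, Middle → -6, Bottom → 0; maximin = 0.
Column maxima: Left → 3, Right → 5; minimax = 3.
0 ≠ 3, so no pure-strategy equilibrium exists.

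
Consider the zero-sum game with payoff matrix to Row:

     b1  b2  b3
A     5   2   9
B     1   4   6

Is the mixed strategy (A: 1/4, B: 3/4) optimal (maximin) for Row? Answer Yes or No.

No

Against b1 this mix gives (1/4)·5 + (3/4)·1 = 2.
Against b2 this mix gives (1/4)·2 + (3/4)·4 = 7/2.
Against b3 this mix gives (1/4)·9 + (3/4)·6 = 27/4.
Column will play b1, holding Row to 2. Shifting weight toward the row that does better against b1 would raise this floor (the equalizing mix achieves 3 against both b1 and b2), so the proposed strategy is not optimal.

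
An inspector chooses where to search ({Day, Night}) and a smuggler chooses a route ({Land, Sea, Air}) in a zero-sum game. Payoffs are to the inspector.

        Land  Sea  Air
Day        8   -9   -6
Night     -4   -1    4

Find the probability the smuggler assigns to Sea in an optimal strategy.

Row minima: Day → -9, Night → -4; maximin = -4.
Column maxima: Land → 8, Sea → -1, Air → 4; minimax = -1.
-4 ≠ -1, so there is no saddle point; optimal play is mixed.
Air is strictly dominated by Sea (it gives the inspector strictly more in every row), so the smuggler never plays it.
On the remaining 2×2 (Day, Night vs Land, Sea):
Let the inspector play Day with probability p. Expected payoff against Land: 8p + (-4)(1−p) = 12p − 4; against Sea: (-9)p + (-1)(1−p) = −8p − 1.
Setting these equal: 12p − 4 = −8p − 1 ⇒ 20p = 3 ⇒ p = 3/20, and the value is (12)·(3/20) − 4 = -11/5.
For the smuggler: with q = P(Land), equating Day's and Night's payoffs gives 17q − 9 = −3q − 1 ⇒ q = 2/5.

3/5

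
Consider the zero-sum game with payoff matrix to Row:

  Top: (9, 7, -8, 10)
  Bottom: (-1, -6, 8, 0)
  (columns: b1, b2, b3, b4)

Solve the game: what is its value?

8/29

Row minima: Top → -8, Bottom → -6; maximin = -6.
Column maxima: b1 → 9, b2 → 7, b3 → 8, b4 → 10; minimax = 7.
-6 ≠ 7, so there is no saddle point; optimal play is mixed.
b1 is strictly dominated by b2 (it gives Row strictly more in every row), so Column never plays it.
b4 is strictly dominated by b2 (it gives Row strictly more in every row), so Column never plays it.
On the remaining 2×2 (Top, Bottom vs b2, b3):
Let Row play Top with probability p. Expected payoff against b2: 7p + (-6)(1−p) = 13p − 6; against b3: (-8)p + 8(1−p) = −16p + 8.
Setting these equal: 13p − 6 = −16p + 8 ⇒ 29p = 14 ⇒ p = 14/29, and the value is (13)·(14/29) − 6 = 8/29.
For Column: with q = P(b2), equating Top's and Bottom's payoffs gives 15q − 8 = −14q + 8 ⇒ q = 16/29.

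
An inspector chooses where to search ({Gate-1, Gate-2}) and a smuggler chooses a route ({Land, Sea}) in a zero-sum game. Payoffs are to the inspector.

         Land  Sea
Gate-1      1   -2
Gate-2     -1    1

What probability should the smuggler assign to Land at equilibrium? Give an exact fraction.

3/5

Row minima: Gate-1 → -2, Gate-2 → -1; maximin = -1.
Column maxima: Land → 1, Sea → 1; minimax = 1.
-1 ≠ 1, so there is no saddle point; optimal play is mixed.
Let the inspector play Gate-1 with probability p. Expected payoff against Land: 1p + (-1)(1−p) = 2p − 1; against Sea: (-2)p + 1(1−p) = −3p + 1.
Setting these equal: 2p − 1 = −3p + 1 ⇒ 5p = 2 ⇒ p = 2/5, and the value is (2)·(2/5) − 1 = -1/5.
For the smuggler: with q = P(Land), equating Gate-1's and Gate-2's payoffs gives 3q − 2 = −2q + 1 ⇒ q = 3/5.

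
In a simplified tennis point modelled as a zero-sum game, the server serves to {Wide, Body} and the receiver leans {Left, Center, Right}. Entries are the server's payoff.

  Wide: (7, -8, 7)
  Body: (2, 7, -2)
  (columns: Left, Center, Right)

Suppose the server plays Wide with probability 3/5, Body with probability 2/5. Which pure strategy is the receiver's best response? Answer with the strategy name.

Center

If the receiver plays Left, the server's expected payoff is (3/5)·7 + (2/5)·2 = 5.
If the receiver plays Center, the server's expected payoff is (3/5)·(-8) + (2/5)·7 = -2.
If the receiver plays Right, the server's expected payoff is (3/5)·7 + (2/5)·(-2) = 17/5.
The receiver minimizes the server's payoff; the smallest is -2, so the best response is Center.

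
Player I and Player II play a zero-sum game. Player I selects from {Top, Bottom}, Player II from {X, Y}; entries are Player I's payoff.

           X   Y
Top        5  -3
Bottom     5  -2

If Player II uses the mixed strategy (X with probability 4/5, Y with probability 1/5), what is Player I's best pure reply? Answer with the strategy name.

Bottom

Expected payoff of Top: (4/5)·5 + (1/5)·(-3) = 17/5.
Expected payoff of Bottom: (4/5)·5 + (1/5)·(-2) = 18/5.
The largest is 18/5, so Player I's best response is Bottom.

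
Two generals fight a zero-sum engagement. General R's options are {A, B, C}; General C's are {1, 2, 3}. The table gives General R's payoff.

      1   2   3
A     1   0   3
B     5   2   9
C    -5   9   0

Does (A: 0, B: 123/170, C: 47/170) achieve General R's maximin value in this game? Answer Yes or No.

No

Against 1 this mix gives (123/170)·5 + (47/170)·(-5) = 38/17.
Against 2 this mix gives (123/170)·2 + (47/170)·9 = 669/170.
Against 3 this mix gives (123/170)·9 + (47/170)·0 = 1107/170.
General C will play 1, holding General R to 38/17. Shifting weight toward the row that does better against 1 would raise this floor (the equalizing mix achieves 55/17 against both 1 and 2), so the proposed strategy is not optimal.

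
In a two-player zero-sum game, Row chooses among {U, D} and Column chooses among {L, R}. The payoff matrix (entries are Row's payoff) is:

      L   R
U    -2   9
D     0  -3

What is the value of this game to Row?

Row minima: U → -2, D → -3; maximin = -2.
Column maxima: L → 0, R → 9; minimax = 0.
-2 ≠ 0, so there is no saddle point; optimal play is mixed.
Let Row play U with probability p. Expected payoff against L: (-2)p + 0(1−p) = −2p; against R: 9p + (-3)(1−p) = 12p − 3.
Setting these equal: −2p = 12p − 3 ⇒ −14p = -3 ⇒ p = 3/14, and the value is (-2)·(3/14) = -3/7.
For Column: with q = P(L), equating U's and D's payoffs gives −11q + 9 = 3q − 3 ⇒ q = 6/7.

-3/7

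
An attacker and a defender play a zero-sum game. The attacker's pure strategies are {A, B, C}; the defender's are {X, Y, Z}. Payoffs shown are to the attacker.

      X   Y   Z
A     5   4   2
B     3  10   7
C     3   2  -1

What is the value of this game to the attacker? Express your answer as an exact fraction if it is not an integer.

29/7

Row minima: A → 2, B → 3, C → -1; maximin = 3.
Column maxima: X → 5, Y → 10, Z → 7; minimax = 5.
3 ≠ 5, so there is no saddle point; optimal play is mixed.
C is strictly dominated by A, so the attacker never plays it.
Y is strictly dominated by Z (it gives the attacker strictly more in every row), so the defender never plays it.
On the remaining 2×2 (A, B vs X, Z):
Let the attacker play A with probability p. Expected payoff against X: 5p + 3(1−p) = 2p + 3; against Z: 2p + 7(1−p) = −5p + 7.
Setting these equal: 2p + 3 = −5p + 7 ⇒ 7p = 4 ⇒ p = 4/7, and the value is (2)·(4/7) + 3 = 29/7.
For the defender: with q = P(X), equating A's and B's payoffs gives 3q + 2 = −4q + 7 ⇒ q = 5/7.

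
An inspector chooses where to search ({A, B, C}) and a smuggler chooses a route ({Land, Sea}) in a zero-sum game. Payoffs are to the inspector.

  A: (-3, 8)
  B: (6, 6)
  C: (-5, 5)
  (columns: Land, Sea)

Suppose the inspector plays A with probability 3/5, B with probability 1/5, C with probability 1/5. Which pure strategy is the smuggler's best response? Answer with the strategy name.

If the smuggler plays Land, the inspector's expected payoff is (3/5)·(-3) + (1/5)·6 + (1/5)·(-5) = -8/5.
If the smuggler plays Sea, the inspector's expected payoff is (3/5)·8 + (1/5)·6 + (1/5)·5 = 7.
The smuggler minimizes the inspector's payoff; the smallest is -8/5, so the best response is Land.

Land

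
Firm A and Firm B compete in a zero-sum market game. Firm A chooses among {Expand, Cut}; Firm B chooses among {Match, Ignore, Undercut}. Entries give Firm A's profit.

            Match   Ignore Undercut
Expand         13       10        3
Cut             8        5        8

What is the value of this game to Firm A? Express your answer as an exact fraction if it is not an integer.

13/2

Row minima: Expand → 3, Cut → 5; maximin = 5.
Column maxima: Match → 13, Ignore → 10, Undercut → 8; minimax = 8.
5 ≠ 8, so there is no saddle point; optimal play is mixed.
Match is strictly dominated by Ignore (it gives Firm A strictly more in every row), so Firm B never plays it.
On the remaining 2×2 (Expand, Cut vs Ignore, Undercut):
Let Firm A play Expand with probability p. Expected payoff against Ignore: 10p + 5(1−p) = 5p + 5; against Undercut: 3p + 8(1−p) = −5p + 8.
Setting these equal: 5p + 5 = −5p + 8 ⇒ 10p = 3 ⇒ p = 3/10, and the value is (5)·(3/10) + 5 = 13/2.
For Firm B: with q = P(Ignore), equating Expand's and Cut's payoffs gives 7q + 3 = −3q + 8 ⇒ q = 1/2.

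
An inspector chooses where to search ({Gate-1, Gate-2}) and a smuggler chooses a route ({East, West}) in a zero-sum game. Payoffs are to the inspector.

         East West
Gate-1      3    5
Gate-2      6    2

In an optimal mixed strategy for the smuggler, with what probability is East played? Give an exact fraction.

Row minima: Gate-1 → 3, Gate-2 → 2; maximin = 3.
Column maxima: East → 6, West → 5; minimax = 5.
3 ≠ 5, so there is no saddle point; optimal play is mixed.
Let the inspector play Gate-1 with probability p. Expected payoff against East: 3p + 6(1−p) = −3p + 6; against West: 5p + 2(1−p) = 3p + 2.
Setting these equal: −3p + 6 = 3p + 2 ⇒ −6p = -4 ⇒ p = 2/3, and the value is (-3)·(2/3) + 6 = 4.
For the smuggler: with q = P(East), equating Gate-1's and Gate-2's payoffs gives −2q + 5 = 4q + 2 ⇒ q = 1/2.

1/2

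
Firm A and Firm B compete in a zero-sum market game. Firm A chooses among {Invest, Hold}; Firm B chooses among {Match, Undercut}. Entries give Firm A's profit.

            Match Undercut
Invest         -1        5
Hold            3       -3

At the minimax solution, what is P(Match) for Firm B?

2/3

Row minima: Invest → -1, Hold → -3; maximin = -1.
Column maxima: Match → 3, Undercut → 5; minimax = 3.
-1 ≠ 3, so there is no saddle point; optimal play is mixed.
Let Firm A play Invest with probability p. Expected payoff against Match: (-1)p + 3(1−p) = −4p + 3; against Undercut: 5p + (-3)(1−p) = 8p − 3.
Setting these equal: −4p + 3 = 8p − 3 ⇒ −12p = -6 ⇒ p = 1/2, and the value is (-4)·(1/2) + 3 = 1.
For Firm B: with q = P(Match), equating Invest's and Hold's payoffs gives −6q + 5 = 6q − 3 ⇒ q = 2/3.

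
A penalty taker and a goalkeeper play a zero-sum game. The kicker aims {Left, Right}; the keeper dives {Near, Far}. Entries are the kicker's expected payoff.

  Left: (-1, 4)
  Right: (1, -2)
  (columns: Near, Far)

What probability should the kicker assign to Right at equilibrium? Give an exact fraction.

5/8

Row minima: Left → -1, Right → -2; maximin = -1.
Column maxima: Near → 1, Far → 4; minimax = 1.
-1 ≠ 1, so there is no saddle point; optimal play is mixed.
Let the kicker play Left with probability p. Expected payoff against Near: (-1)p + 1(1−p) = −2p + 1; against Far: 4p + (-2)(1−p) = 6p − 2.
Setting these equal: −2p + 1 = 6p − 2 ⇒ −8p = -3 ⇒ p = 3/8, and the value is (-2)·(3/8) + 1 = 1/4.
For the keeper: with q = P(Near), equating Left's and Right's payoffs gives −5q + 4 = 3q − 2 ⇒ q = 3/4.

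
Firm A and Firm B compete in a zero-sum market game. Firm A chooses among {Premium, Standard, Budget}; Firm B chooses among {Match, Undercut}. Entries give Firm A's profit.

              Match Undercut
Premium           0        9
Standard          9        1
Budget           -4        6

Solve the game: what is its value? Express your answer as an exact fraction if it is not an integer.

81/17

Row minima: Premium → 0, Standard → 1, Budget → -4; maximin = 1.
Column maxima: Match → 9, Undercut → 9; minimax = 9.
1 ≠ 9, so there is no saddle point; optimal play is mixed.
Budget is strictly dominated by Premium, so Firm A never plays it.
On the remaining 2×2 (Premium, Standard vs Match, Undercut):
Let Firm A play Premium with probability p. Expected payoff against Match: 0p + 9(1−p) = −9p + 9; against Undercut: 9p + 1(1−p) = 8p + 1.
Setting these equal: −9p + 9 = 8p + 1 ⇒ −17p = -8 ⇒ p = 8/17, and the value is (-9)·(8/17) + 9 = 81/17.
For Firm B: with q = P(Match), equating Premium's and Standard's payoffs gives −9q + 9 = 8q + 1 ⇒ q = 8/17.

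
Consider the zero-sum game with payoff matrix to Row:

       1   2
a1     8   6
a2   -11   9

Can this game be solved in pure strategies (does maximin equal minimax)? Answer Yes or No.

No

Row minima: a1 → 6, a2 → -11; maximin = 6.
Column maxima: 1 → 8, 2 → 9; minimax = 8.
6 ≠ 8, so no pure-strategy equilibrium exists.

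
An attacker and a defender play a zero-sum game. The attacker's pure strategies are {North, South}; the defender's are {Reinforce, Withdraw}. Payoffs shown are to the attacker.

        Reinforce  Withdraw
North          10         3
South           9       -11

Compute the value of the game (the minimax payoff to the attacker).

3

Row minima: North → 3, South → -11; maximin = 3.
Column maxima: Reinforce → 10, Withdraw → 3; minimax = 3.
Since maximin = minimax = 3, there is a saddle point and the value is 3.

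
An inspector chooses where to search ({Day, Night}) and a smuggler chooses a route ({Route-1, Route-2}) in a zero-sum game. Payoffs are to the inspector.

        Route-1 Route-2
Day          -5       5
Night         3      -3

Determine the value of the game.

Row minima: Day → -5, Night → -3; maximin = -3.
Column maxima: Route-1 → 3, Route-2 → 5; minimax = 3.
-3 ≠ 3, so there is no saddle point; optimal play is mixed.
Let the inspector play Day with probability p. Expected payoff against Route-1: (-5)p + 3(1−p) = −8p + 3; against Route-2: 5p + (-3)(1−p) = 8p − 3.
Setting these equal: −8p + 3 = 8p − 3 ⇒ −16p = -6 ⇒ p = 3/8, and the value is (-8)·(3/8) + 3 = 0.
For the smuggler: with q = P(Route-1), equating Day's and Night's payoffs gives −10q + 5 = 6q − 3 ⇒ q = 1/2.

0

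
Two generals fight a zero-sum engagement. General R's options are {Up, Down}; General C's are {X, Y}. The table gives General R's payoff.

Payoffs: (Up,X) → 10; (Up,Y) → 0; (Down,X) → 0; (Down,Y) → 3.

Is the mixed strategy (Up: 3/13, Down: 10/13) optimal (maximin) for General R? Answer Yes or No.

Against X this mix gives (3/13)·10 + (10/13)·0 = 30/13.
Against Y this mix gives (3/13)·0 + (10/13)·3 = 30/13.
All of General C's active replies (X, Y) yield 30/13, and no column does worse for General R. The mix makes General C indifferent and guarantees 30/13, so it is optimal.

Yes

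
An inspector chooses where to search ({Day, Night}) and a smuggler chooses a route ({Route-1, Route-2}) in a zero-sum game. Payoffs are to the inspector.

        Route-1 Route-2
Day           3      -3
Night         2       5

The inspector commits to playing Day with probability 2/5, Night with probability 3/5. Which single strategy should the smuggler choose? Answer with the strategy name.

If the smuggler plays Route-1, the inspector's expected payoff is (2/5)·3 + (3/5)·2 = 12/5.
If the smuggler plays Route-2, the inspector's expected payoff is (2/5)·(-3) + (3/5)·5 = 9/5.
The smuggler minimizes the inspector's payoff; the smallest is 9/5, so the best response is Route-2.

Route-2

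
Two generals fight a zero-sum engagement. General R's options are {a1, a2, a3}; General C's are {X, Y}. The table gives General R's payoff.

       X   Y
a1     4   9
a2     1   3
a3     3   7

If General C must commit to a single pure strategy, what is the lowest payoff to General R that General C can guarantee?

4

Column maxima: X → 4, Y → 9.
The smallest of these is 4.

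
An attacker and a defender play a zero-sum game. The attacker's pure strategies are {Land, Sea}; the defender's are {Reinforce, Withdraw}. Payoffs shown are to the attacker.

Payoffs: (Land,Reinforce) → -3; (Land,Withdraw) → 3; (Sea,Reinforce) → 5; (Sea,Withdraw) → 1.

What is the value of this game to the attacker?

Row minima: Land → -3, Sea → 1; maximin = 1.
Column maxima: Reinforce → 5, Withdraw → 3; minimax = 3.
1 ≠ 3, so there is no saddle point; optimal play is mixed.
Let the attacker play Land with probability p. Expected payoff against Reinforce: (-3)p + 5(1−p) = −8p + 5; against Withdraw: 3p + 1(1−p) = 2p + 1.
Setting these equal: −8p + 5 = 2p + 1 ⇒ −10p = -4 ⇒ p = 2/5, and the value is (-8)·(2/5) + 5 = 9/5.
For the defender: with q = P(Reinforce), equating Land's and Sea's payoffs gives −6q + 3 = 4q + 1 ⇒ q = 1/5.

9/5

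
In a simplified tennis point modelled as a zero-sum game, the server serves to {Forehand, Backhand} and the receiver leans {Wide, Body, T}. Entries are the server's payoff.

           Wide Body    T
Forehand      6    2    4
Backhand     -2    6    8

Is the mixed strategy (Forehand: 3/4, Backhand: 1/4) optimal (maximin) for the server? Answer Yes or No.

No

Against Wide this mix gives (3/4)·6 + (1/4)·(-2) = 4.
Against Body this mix gives (3/4)·2 + (1/4)·6 = 3.
Against T this mix gives (3/4)·4 + (1/4)·8 = 5.
The receiver will play Body, holding the server to 3. Shifting weight toward the row that does better against Body would raise this floor (the equalizing mix achieves 10/3 against both Body and Wide), so the proposed strategy is not optimal.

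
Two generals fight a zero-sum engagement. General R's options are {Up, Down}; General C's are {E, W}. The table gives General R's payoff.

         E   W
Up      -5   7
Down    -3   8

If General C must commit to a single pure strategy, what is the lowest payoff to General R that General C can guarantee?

Column maxima: E → -3, W → 8.
The smallest of these is -3.

-3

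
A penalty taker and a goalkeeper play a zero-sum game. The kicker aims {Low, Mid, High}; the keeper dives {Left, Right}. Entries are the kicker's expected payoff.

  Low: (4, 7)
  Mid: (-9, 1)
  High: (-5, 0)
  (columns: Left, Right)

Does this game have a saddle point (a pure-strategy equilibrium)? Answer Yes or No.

Row minima: Low → 4, Mid → -9, High → -5; maximin = 4.
Column maxima: Left → 4, Right → 7; minimax = 4.
maximin = minimax = 4, so a saddle point exists.

Yes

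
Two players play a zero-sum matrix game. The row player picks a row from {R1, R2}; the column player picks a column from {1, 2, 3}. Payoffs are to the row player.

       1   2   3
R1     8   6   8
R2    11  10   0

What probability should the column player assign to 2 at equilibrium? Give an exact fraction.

Row minima: R1 → 6, R2 → 0; maximin = 6.
Column maxima: 1 → 11, 2 → 10, 3 → 8; minimax = 8.
6 ≠ 8, so there is no saddle point; optimal play is mixed.
1 is strictly dominated by 2 (it gives the row player strictly more in every row), so the column player never plays it.
On the remaining 2×2 (R1, R2 vs 2, 3):
Let the row player play R1 with probability p. Expected payoff against 2: 6p + 10(1−p) = −4p + 10; against 3: 8p + 0(1−p) = 8p.
Setting these equal: −4p + 10 = 8p ⇒ −12p = -10 ⇒ p = 5/6, and the value is (-4)·(5/6) + 10 = 20/3.
For the column player: with q = P(2), equating R1's and R2's payoffs gives −2q + 8 = 10q ⇒ q = 2/3.

2/3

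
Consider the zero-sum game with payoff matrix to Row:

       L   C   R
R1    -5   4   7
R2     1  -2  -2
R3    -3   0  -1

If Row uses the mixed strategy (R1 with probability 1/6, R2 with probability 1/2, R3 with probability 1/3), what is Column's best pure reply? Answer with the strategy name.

L

If Column plays L, Row's expected payoff is (1/6)·(-5) + (1/2)·1 + (1/3)·(-3) = -4/3.
If Column plays C, Row's expected payoff is (1/6)·4 + (1/2)·(-2) + (1/3)·0 = -1/3.
If Column plays R, Row's expected payoff is (1/6)·7 + (1/2)·(-2) + (1/3)·(-1) = -1/6.
Column minimizes Row's payoff; the smallest is -4/3, so the best response is L.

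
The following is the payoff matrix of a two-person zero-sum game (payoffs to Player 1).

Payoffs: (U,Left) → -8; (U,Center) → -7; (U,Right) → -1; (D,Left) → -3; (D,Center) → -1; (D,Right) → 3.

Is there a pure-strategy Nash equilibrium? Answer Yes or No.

Row minima: U → -8, D → -3; maximin = -3.
Column maxima: Left → -3, Center → -1, Right → 3; minimax = -3.
maximin = minimax = -3, so a saddle point exists.

Yes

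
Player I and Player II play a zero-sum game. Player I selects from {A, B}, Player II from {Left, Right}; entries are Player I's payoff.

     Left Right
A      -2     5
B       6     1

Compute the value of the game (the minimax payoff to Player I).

Row minima: A → -2, B → 1; maximin = 1.
Column maxima: Left → 6, Right → 5; minimax = 5.
1 ≠ 5, so there is no saddle point; optimal play is mixed.
Let Player I play A with probability p. Expected payoff against Left: (-2)p + 6(1−p) = −8p + 6; against Right: 5p + 1(1−p) = 4p + 1.
Setting these equal: −8p + 6 = 4p + 1 ⇒ −12p = -5 ⇒ p = 5/12, and the value is (-8)·(5/12) + 6 = 8/3.
For Player II: with q = P(Left), equating A's and B's payoffs gives −7q + 5 = 5q + 1 ⇒ q = 1/3.

8/3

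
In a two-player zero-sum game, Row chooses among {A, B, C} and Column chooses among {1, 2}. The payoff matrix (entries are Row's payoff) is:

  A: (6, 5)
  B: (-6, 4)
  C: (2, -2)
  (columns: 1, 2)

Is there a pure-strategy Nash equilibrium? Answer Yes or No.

Yes

Row minima: A → 5, B → -6, C → -2; maximin = 5.
Column maxima: 1 → 6, 2 → 5; minimax = 5.
maximin = minimax = 5, so a saddle point exists.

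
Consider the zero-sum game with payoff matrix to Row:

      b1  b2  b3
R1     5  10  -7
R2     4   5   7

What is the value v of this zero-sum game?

Row minima: R1 → -7, R2 → 4; maximin = 4.
Column maxima: b1 → 5, b2 → 10, b3 → 7; minimax = 5.
4 ≠ 5, so there is no saddle point; optimal play is mixed.
b2 is strictly dominated by b1 (it gives Row strictly more in every row), so Column never plays it.
On the remaining 2×2 (R1, R2 vs b1, b3):
Let Row play R1 with probability p. Expected payoff against b1: 5p + 4(1−p) = p + 4; against b3: (-7)p + 7(1−p) = −14p + 7.
Setting these equal: p + 4 = −14p + 7 ⇒ 15p = 3 ⇒ p = 1/5, and the value is (1)·(1/5) + 4 = 21/5.
For Column: with q = P(b1), equating R1's and R2's payoffs gives 12q − 7 = −3q + 7 ⇒ q = 14/15.

21/5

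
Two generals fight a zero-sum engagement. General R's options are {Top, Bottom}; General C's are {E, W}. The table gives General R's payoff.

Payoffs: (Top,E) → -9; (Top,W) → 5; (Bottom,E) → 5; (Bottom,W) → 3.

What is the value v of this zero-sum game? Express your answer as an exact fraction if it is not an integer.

Row minima: Top → -9, Bottom → 3; maximin = 3.
Column maxima: E → 5, W → 5; minimax = 5.
3 ≠ 5, so there is no saddle point; optimal play is mixed.
Let General R play Top with probability p. Expected payoff against E: (-9)p + 5(1−p) = −14p + 5; against W: 5p + 3(1−p) = 2p + 3.
Setting these equal: −14p + 5 = 2p + 3 ⇒ −16p = -2 ⇒ p = 1/8, and the value is (-14)·(1/8) + 5 = 13/4.
For General C: with q = P(E), equating Top's and Bottom's payoffs gives −14q + 5 = 2q + 3 ⇒ q = 1/8.

13/4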